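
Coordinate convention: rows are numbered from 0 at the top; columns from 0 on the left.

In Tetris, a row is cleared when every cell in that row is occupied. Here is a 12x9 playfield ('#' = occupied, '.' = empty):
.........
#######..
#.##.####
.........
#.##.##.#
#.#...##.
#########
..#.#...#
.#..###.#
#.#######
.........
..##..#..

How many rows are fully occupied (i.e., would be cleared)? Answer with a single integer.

Answer: 1

Derivation:
Check each row:
  row 0: 9 empty cells -> not full
  row 1: 2 empty cells -> not full
  row 2: 2 empty cells -> not full
  row 3: 9 empty cells -> not full
  row 4: 3 empty cells -> not full
  row 5: 5 empty cells -> not full
  row 6: 0 empty cells -> FULL (clear)
  row 7: 6 empty cells -> not full
  row 8: 4 empty cells -> not full
  row 9: 1 empty cell -> not full
  row 10: 9 empty cells -> not full
  row 11: 6 empty cells -> not full
Total rows cleared: 1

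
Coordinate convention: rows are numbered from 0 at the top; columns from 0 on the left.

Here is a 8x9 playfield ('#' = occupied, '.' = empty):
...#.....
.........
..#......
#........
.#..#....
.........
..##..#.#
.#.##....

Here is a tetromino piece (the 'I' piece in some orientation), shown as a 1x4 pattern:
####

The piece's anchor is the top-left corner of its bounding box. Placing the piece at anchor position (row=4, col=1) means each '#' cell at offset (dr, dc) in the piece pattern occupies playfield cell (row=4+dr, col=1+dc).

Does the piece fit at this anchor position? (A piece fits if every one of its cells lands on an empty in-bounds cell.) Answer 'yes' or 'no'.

Check each piece cell at anchor (4, 1):
  offset (0,0) -> (4,1): occupied ('#') -> FAIL
  offset (0,1) -> (4,2): empty -> OK
  offset (0,2) -> (4,3): empty -> OK
  offset (0,3) -> (4,4): occupied ('#') -> FAIL
All cells valid: no

Answer: no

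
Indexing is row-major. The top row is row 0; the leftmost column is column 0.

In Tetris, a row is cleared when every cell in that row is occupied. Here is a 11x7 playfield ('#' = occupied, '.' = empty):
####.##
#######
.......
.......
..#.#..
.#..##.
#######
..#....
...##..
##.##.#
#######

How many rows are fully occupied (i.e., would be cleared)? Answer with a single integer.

Answer: 3

Derivation:
Check each row:
  row 0: 1 empty cell -> not full
  row 1: 0 empty cells -> FULL (clear)
  row 2: 7 empty cells -> not full
  row 3: 7 empty cells -> not full
  row 4: 5 empty cells -> not full
  row 5: 4 empty cells -> not full
  row 6: 0 empty cells -> FULL (clear)
  row 7: 6 empty cells -> not full
  row 8: 5 empty cells -> not full
  row 9: 2 empty cells -> not full
  row 10: 0 empty cells -> FULL (clear)
Total rows cleared: 3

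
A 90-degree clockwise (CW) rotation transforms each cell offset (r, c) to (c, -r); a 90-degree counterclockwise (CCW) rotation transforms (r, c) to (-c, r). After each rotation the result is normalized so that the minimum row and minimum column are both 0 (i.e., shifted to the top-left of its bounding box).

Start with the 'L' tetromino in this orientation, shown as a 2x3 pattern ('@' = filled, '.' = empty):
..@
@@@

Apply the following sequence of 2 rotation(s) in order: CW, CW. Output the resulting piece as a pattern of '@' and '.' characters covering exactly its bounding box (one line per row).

Start:
..@
@@@
After rotation 1 (CW):
@.
@.
@@
After rotation 2 (CW):
@@@
@..

Answer: @@@
@..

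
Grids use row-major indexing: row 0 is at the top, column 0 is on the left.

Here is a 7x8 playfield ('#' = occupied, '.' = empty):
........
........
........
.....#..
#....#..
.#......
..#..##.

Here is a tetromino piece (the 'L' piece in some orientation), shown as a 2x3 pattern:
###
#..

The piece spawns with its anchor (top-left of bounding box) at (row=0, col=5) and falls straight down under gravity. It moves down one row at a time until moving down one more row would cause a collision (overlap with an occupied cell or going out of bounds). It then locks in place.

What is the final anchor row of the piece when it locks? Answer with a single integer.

Answer: 1

Derivation:
Spawn at (row=0, col=5). Try each row:
  row 0: fits
  row 1: fits
  row 2: blocked -> lock at row 1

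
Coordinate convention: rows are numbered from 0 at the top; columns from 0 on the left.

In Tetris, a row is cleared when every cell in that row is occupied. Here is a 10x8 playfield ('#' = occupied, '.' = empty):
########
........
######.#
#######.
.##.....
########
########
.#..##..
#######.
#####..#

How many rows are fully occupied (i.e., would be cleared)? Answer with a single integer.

Answer: 3

Derivation:
Check each row:
  row 0: 0 empty cells -> FULL (clear)
  row 1: 8 empty cells -> not full
  row 2: 1 empty cell -> not full
  row 3: 1 empty cell -> not full
  row 4: 6 empty cells -> not full
  row 5: 0 empty cells -> FULL (clear)
  row 6: 0 empty cells -> FULL (clear)
  row 7: 5 empty cells -> not full
  row 8: 1 empty cell -> not full
  row 9: 2 empty cells -> not full
Total rows cleared: 3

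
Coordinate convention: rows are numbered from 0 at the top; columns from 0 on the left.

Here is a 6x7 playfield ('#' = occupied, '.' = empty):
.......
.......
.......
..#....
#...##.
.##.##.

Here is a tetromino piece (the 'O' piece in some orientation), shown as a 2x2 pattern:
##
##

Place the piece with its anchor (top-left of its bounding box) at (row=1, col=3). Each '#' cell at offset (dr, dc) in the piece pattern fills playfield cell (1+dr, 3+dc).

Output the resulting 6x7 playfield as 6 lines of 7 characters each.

Answer: .......
...##..
...##..
..#....
#...##.
.##.##.

Derivation:
Fill (1+0,3+0) = (1,3)
Fill (1+0,3+1) = (1,4)
Fill (1+1,3+0) = (2,3)
Fill (1+1,3+1) = (2,4)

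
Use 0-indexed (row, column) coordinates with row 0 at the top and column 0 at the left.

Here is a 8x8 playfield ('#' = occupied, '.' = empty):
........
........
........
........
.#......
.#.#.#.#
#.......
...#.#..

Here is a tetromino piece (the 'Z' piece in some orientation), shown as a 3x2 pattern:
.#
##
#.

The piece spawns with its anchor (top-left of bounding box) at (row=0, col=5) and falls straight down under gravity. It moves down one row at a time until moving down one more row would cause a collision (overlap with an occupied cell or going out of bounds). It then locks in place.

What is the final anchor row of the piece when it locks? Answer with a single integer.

Answer: 2

Derivation:
Spawn at (row=0, col=5). Try each row:
  row 0: fits
  row 1: fits
  row 2: fits
  row 3: blocked -> lock at row 2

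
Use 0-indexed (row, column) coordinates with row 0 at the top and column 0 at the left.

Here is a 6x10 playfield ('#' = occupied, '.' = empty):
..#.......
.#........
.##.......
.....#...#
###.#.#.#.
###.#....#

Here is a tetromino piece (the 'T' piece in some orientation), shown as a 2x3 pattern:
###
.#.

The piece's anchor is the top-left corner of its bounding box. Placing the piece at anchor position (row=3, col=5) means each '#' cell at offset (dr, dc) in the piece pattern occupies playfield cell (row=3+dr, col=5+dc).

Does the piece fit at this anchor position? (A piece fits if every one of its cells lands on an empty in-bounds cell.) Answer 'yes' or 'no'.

Check each piece cell at anchor (3, 5):
  offset (0,0) -> (3,5): occupied ('#') -> FAIL
  offset (0,1) -> (3,6): empty -> OK
  offset (0,2) -> (3,7): empty -> OK
  offset (1,1) -> (4,6): occupied ('#') -> FAIL
All cells valid: no

Answer: no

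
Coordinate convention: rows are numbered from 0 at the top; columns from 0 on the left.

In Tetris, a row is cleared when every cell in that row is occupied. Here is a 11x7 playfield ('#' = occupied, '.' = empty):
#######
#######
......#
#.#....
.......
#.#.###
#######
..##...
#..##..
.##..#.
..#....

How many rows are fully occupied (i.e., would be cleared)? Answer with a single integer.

Check each row:
  row 0: 0 empty cells -> FULL (clear)
  row 1: 0 empty cells -> FULL (clear)
  row 2: 6 empty cells -> not full
  row 3: 5 empty cells -> not full
  row 4: 7 empty cells -> not full
  row 5: 2 empty cells -> not full
  row 6: 0 empty cells -> FULL (clear)
  row 7: 5 empty cells -> not full
  row 8: 4 empty cells -> not full
  row 9: 4 empty cells -> not full
  row 10: 6 empty cells -> not full
Total rows cleared: 3

Answer: 3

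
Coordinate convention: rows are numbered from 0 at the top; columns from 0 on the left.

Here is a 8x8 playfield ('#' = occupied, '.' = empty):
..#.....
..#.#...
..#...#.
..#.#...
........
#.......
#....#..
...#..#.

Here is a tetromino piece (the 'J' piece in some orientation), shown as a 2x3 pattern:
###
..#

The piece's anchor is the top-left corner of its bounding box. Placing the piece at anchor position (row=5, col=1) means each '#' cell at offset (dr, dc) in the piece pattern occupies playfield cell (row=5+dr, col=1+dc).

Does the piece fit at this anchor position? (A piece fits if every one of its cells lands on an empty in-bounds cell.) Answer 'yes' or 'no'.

Answer: yes

Derivation:
Check each piece cell at anchor (5, 1):
  offset (0,0) -> (5,1): empty -> OK
  offset (0,1) -> (5,2): empty -> OK
  offset (0,2) -> (5,3): empty -> OK
  offset (1,2) -> (6,3): empty -> OK
All cells valid: yes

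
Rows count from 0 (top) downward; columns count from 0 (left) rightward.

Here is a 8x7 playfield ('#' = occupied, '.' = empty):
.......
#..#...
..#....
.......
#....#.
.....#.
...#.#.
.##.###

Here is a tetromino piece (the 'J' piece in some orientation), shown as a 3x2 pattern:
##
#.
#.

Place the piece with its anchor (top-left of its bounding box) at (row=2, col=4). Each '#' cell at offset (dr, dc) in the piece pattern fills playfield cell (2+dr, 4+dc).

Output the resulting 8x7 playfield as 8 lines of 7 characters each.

Answer: .......
#..#...
..#.##.
....#..
#...##.
.....#.
...#.#.
.##.###

Derivation:
Fill (2+0,4+0) = (2,4)
Fill (2+0,4+1) = (2,5)
Fill (2+1,4+0) = (3,4)
Fill (2+2,4+0) = (4,4)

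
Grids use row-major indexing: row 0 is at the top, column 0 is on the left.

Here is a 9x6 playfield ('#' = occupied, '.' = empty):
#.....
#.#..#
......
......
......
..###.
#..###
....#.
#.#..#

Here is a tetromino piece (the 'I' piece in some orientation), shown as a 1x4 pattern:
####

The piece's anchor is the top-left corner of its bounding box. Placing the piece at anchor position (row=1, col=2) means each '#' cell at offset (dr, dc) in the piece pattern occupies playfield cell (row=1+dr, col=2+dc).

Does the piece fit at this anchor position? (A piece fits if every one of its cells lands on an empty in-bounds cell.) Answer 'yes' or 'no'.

Answer: no

Derivation:
Check each piece cell at anchor (1, 2):
  offset (0,0) -> (1,2): occupied ('#') -> FAIL
  offset (0,1) -> (1,3): empty -> OK
  offset (0,2) -> (1,4): empty -> OK
  offset (0,3) -> (1,5): occupied ('#') -> FAIL
All cells valid: no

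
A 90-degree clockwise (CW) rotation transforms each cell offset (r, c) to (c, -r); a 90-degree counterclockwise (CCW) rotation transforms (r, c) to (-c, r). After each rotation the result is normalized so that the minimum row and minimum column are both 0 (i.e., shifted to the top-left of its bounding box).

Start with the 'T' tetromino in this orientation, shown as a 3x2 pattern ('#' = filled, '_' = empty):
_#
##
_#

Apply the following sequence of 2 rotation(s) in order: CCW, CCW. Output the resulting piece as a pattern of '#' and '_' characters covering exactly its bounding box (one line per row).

Answer: #_
##
#_

Derivation:
Start:
_#
##
_#
After rotation 1 (CCW):
###
_#_
After rotation 2 (CCW):
#_
##
#_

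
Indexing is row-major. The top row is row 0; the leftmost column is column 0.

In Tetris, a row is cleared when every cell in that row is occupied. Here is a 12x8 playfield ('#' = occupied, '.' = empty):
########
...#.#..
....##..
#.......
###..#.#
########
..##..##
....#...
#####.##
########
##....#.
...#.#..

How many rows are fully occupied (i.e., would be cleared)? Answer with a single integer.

Answer: 3

Derivation:
Check each row:
  row 0: 0 empty cells -> FULL (clear)
  row 1: 6 empty cells -> not full
  row 2: 6 empty cells -> not full
  row 3: 7 empty cells -> not full
  row 4: 3 empty cells -> not full
  row 5: 0 empty cells -> FULL (clear)
  row 6: 4 empty cells -> not full
  row 7: 7 empty cells -> not full
  row 8: 1 empty cell -> not full
  row 9: 0 empty cells -> FULL (clear)
  row 10: 5 empty cells -> not full
  row 11: 6 empty cells -> not full
Total rows cleared: 3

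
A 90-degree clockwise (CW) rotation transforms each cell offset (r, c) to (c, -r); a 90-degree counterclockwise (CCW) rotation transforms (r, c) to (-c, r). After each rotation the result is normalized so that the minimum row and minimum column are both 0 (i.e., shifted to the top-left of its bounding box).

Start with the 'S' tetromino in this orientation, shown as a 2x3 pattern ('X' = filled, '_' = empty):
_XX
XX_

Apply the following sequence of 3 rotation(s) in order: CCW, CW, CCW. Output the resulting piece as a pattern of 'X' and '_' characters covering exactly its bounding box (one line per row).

Start:
_XX
XX_
After rotation 1 (CCW):
X_
XX
_X
After rotation 2 (CW):
_XX
XX_
After rotation 3 (CCW):
X_
XX
_X

Answer: X_
XX
_X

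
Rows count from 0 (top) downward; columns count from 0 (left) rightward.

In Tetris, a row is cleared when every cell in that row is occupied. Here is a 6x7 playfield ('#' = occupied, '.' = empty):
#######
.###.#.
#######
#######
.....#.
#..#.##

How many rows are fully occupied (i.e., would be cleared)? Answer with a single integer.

Check each row:
  row 0: 0 empty cells -> FULL (clear)
  row 1: 3 empty cells -> not full
  row 2: 0 empty cells -> FULL (clear)
  row 3: 0 empty cells -> FULL (clear)
  row 4: 6 empty cells -> not full
  row 5: 3 empty cells -> not full
Total rows cleared: 3

Answer: 3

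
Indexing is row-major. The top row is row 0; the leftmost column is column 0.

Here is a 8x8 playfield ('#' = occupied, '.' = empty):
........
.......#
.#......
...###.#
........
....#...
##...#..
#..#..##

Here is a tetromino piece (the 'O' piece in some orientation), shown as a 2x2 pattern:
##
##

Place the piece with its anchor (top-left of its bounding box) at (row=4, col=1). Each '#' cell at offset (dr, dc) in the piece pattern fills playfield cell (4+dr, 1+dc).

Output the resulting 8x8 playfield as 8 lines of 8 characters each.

Fill (4+0,1+0) = (4,1)
Fill (4+0,1+1) = (4,2)
Fill (4+1,1+0) = (5,1)
Fill (4+1,1+1) = (5,2)

Answer: ........
.......#
.#......
...###.#
.##.....
.##.#...
##...#..
#..#..##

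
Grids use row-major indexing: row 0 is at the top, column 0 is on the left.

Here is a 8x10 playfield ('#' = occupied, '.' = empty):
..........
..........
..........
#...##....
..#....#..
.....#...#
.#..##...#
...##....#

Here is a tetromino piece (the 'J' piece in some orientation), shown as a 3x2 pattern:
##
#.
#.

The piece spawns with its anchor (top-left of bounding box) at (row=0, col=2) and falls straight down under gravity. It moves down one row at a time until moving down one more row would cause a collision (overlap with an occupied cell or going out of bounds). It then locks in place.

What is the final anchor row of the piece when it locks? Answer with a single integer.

Spawn at (row=0, col=2). Try each row:
  row 0: fits
  row 1: fits
  row 2: blocked -> lock at row 1

Answer: 1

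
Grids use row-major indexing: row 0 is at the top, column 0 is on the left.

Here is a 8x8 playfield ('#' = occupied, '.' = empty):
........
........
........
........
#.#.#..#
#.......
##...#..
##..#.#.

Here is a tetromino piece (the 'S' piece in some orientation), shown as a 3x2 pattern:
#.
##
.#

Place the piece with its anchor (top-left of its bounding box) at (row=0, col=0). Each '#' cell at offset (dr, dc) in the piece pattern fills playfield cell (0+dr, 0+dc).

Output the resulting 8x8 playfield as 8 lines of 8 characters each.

Answer: #.......
##......
.#......
........
#.#.#..#
#.......
##...#..
##..#.#.

Derivation:
Fill (0+0,0+0) = (0,0)
Fill (0+1,0+0) = (1,0)
Fill (0+1,0+1) = (1,1)
Fill (0+2,0+1) = (2,1)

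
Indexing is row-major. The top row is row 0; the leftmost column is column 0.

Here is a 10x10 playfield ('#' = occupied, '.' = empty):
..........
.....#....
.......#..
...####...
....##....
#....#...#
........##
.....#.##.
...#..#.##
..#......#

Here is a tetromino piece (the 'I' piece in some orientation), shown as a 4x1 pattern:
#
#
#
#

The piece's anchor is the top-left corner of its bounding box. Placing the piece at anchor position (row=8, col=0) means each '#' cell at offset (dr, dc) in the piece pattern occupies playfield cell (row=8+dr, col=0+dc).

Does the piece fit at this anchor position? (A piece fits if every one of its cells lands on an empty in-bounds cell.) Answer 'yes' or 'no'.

Answer: no

Derivation:
Check each piece cell at anchor (8, 0):
  offset (0,0) -> (8,0): empty -> OK
  offset (1,0) -> (9,0): empty -> OK
  offset (2,0) -> (10,0): out of bounds -> FAIL
  offset (3,0) -> (11,0): out of bounds -> FAIL
All cells valid: no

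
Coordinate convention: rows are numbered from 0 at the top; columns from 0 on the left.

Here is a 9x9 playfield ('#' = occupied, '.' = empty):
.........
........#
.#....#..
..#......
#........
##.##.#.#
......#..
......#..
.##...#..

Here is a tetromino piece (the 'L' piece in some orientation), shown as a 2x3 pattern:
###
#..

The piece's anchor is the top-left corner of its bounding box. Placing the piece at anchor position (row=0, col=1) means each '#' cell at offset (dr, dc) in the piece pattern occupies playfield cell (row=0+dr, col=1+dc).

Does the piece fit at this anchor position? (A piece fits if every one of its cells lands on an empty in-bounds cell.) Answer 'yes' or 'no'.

Check each piece cell at anchor (0, 1):
  offset (0,0) -> (0,1): empty -> OK
  offset (0,1) -> (0,2): empty -> OK
  offset (0,2) -> (0,3): empty -> OK
  offset (1,0) -> (1,1): empty -> OK
All cells valid: yes

Answer: yes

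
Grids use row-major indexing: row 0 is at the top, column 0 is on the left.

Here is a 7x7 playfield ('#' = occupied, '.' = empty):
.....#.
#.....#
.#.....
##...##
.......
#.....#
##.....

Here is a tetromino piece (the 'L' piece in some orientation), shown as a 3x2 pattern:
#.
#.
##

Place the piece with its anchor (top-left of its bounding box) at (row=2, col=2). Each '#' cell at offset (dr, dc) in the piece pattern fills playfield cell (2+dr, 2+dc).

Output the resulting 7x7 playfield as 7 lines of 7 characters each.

Answer: .....#.
#.....#
.##....
###..##
..##...
#.....#
##.....

Derivation:
Fill (2+0,2+0) = (2,2)
Fill (2+1,2+0) = (3,2)
Fill (2+2,2+0) = (4,2)
Fill (2+2,2+1) = (4,3)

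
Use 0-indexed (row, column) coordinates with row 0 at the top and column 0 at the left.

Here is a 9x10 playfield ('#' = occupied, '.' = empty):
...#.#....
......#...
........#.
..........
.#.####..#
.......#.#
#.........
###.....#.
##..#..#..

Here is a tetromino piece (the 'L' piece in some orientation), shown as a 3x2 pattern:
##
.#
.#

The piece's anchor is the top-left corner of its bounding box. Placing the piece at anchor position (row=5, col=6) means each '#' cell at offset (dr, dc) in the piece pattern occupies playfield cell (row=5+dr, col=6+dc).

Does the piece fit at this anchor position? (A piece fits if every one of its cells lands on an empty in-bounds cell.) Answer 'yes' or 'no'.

Answer: no

Derivation:
Check each piece cell at anchor (5, 6):
  offset (0,0) -> (5,6): empty -> OK
  offset (0,1) -> (5,7): occupied ('#') -> FAIL
  offset (1,1) -> (6,7): empty -> OK
  offset (2,1) -> (7,7): empty -> OK
All cells valid: no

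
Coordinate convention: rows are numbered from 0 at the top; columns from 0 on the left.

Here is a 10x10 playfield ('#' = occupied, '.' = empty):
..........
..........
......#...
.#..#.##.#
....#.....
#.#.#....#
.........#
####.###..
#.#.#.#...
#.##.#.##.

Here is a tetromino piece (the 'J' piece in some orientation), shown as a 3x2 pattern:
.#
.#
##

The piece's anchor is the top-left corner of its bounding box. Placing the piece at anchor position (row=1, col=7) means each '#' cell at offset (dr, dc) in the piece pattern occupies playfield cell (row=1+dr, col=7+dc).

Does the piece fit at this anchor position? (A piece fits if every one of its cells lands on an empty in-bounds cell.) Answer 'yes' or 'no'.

Check each piece cell at anchor (1, 7):
  offset (0,1) -> (1,8): empty -> OK
  offset (1,1) -> (2,8): empty -> OK
  offset (2,0) -> (3,7): occupied ('#') -> FAIL
  offset (2,1) -> (3,8): empty -> OK
All cells valid: no

Answer: no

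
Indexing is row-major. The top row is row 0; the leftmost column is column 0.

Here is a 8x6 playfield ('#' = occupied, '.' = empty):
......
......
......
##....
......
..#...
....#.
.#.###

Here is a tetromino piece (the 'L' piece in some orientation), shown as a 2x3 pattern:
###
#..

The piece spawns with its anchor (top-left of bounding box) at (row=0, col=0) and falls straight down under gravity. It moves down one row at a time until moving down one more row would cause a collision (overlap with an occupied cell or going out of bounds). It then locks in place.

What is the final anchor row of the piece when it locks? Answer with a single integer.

Spawn at (row=0, col=0). Try each row:
  row 0: fits
  row 1: fits
  row 2: blocked -> lock at row 1

Answer: 1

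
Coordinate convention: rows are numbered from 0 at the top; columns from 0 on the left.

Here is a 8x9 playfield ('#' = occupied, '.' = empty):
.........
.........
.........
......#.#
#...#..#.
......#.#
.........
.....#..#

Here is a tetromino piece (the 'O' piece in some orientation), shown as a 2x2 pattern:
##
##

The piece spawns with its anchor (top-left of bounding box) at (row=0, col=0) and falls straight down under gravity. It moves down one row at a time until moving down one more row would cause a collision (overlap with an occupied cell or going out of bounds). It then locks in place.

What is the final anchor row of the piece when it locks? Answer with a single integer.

Answer: 2

Derivation:
Spawn at (row=0, col=0). Try each row:
  row 0: fits
  row 1: fits
  row 2: fits
  row 3: blocked -> lock at row 2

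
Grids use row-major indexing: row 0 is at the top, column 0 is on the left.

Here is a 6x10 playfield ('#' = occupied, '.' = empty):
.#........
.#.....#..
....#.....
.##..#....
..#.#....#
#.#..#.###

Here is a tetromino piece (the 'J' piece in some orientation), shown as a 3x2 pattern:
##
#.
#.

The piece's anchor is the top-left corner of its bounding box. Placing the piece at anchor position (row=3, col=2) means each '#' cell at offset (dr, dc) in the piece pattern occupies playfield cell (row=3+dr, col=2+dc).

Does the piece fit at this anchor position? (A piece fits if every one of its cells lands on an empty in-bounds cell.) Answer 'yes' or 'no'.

Answer: no

Derivation:
Check each piece cell at anchor (3, 2):
  offset (0,0) -> (3,2): occupied ('#') -> FAIL
  offset (0,1) -> (3,3): empty -> OK
  offset (1,0) -> (4,2): occupied ('#') -> FAIL
  offset (2,0) -> (5,2): occupied ('#') -> FAIL
All cells valid: no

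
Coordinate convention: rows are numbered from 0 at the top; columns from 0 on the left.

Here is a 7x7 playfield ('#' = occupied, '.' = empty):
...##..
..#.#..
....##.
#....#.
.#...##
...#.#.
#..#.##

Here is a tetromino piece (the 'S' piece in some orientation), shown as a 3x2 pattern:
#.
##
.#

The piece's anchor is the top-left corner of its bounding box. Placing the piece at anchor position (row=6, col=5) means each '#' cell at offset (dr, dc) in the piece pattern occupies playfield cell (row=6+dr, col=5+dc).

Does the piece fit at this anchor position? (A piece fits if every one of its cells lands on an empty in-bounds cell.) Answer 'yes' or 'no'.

Check each piece cell at anchor (6, 5):
  offset (0,0) -> (6,5): occupied ('#') -> FAIL
  offset (1,0) -> (7,5): out of bounds -> FAIL
  offset (1,1) -> (7,6): out of bounds -> FAIL
  offset (2,1) -> (8,6): out of bounds -> FAIL
All cells valid: no

Answer: no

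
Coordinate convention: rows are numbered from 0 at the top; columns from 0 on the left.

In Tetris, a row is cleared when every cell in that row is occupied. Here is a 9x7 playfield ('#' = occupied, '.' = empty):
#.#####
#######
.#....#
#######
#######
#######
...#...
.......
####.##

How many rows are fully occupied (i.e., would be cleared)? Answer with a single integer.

Answer: 4

Derivation:
Check each row:
  row 0: 1 empty cell -> not full
  row 1: 0 empty cells -> FULL (clear)
  row 2: 5 empty cells -> not full
  row 3: 0 empty cells -> FULL (clear)
  row 4: 0 empty cells -> FULL (clear)
  row 5: 0 empty cells -> FULL (clear)
  row 6: 6 empty cells -> not full
  row 7: 7 empty cells -> not full
  row 8: 1 empty cell -> not full
Total rows cleared: 4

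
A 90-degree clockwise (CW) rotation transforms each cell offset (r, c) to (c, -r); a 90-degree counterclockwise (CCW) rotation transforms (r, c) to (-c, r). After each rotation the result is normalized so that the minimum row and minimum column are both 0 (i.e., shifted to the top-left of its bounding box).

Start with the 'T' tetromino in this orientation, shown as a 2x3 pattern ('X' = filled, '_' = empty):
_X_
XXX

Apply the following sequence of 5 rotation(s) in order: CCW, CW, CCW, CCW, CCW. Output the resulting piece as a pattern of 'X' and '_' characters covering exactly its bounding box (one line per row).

Answer: X_
XX
X_

Derivation:
Start:
_X_
XXX
After rotation 1 (CCW):
_X
XX
_X
After rotation 2 (CW):
_X_
XXX
After rotation 3 (CCW):
_X
XX
_X
After rotation 4 (CCW):
XXX
_X_
After rotation 5 (CCW):
X_
XX
X_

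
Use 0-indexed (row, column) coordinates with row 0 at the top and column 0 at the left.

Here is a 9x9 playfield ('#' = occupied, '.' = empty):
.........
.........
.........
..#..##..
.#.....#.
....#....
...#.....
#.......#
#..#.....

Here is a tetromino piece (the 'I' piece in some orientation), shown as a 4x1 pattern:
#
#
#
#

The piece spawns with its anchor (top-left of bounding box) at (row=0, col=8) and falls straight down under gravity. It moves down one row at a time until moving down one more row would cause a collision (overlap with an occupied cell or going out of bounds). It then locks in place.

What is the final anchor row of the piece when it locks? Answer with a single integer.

Spawn at (row=0, col=8). Try each row:
  row 0: fits
  row 1: fits
  row 2: fits
  row 3: fits
  row 4: blocked -> lock at row 3

Answer: 3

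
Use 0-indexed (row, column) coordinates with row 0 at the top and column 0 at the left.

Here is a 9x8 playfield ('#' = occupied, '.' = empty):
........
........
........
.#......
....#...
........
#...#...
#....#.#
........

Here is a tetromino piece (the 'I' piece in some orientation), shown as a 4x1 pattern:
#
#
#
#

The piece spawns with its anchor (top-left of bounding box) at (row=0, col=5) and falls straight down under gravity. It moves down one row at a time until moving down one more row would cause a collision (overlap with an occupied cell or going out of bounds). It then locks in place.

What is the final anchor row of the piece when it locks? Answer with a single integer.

Answer: 3

Derivation:
Spawn at (row=0, col=5). Try each row:
  row 0: fits
  row 1: fits
  row 2: fits
  row 3: fits
  row 4: blocked -> lock at row 3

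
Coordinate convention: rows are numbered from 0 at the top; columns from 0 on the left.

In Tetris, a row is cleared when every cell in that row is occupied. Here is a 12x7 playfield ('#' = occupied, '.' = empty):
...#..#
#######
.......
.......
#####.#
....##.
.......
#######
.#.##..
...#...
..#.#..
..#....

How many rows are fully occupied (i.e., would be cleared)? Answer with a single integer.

Check each row:
  row 0: 5 empty cells -> not full
  row 1: 0 empty cells -> FULL (clear)
  row 2: 7 empty cells -> not full
  row 3: 7 empty cells -> not full
  row 4: 1 empty cell -> not full
  row 5: 5 empty cells -> not full
  row 6: 7 empty cells -> not full
  row 7: 0 empty cells -> FULL (clear)
  row 8: 4 empty cells -> not full
  row 9: 6 empty cells -> not full
  row 10: 5 empty cells -> not full
  row 11: 6 empty cells -> not full
Total rows cleared: 2

Answer: 2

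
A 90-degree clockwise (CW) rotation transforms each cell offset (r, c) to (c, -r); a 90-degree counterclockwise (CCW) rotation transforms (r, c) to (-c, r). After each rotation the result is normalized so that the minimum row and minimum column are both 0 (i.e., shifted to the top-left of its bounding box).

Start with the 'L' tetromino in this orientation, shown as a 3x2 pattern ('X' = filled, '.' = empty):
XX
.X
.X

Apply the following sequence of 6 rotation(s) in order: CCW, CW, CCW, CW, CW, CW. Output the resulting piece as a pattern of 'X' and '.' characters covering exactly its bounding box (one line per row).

Answer: X.
X.
XX

Derivation:
Start:
XX
.X
.X
After rotation 1 (CCW):
XXX
X..
After rotation 2 (CW):
XX
.X
.X
After rotation 3 (CCW):
XXX
X..
After rotation 4 (CW):
XX
.X
.X
After rotation 5 (CW):
..X
XXX
After rotation 6 (CW):
X.
X.
XX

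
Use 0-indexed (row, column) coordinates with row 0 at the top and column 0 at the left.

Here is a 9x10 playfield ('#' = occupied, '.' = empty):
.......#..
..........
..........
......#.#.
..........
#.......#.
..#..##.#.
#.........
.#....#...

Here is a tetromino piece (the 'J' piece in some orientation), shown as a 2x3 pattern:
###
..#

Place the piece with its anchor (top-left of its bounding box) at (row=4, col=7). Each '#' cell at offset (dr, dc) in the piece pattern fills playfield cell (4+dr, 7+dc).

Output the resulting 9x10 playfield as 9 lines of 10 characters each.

Answer: .......#..
..........
..........
......#.#.
.......###
#.......##
..#..##.#.
#.........
.#....#...

Derivation:
Fill (4+0,7+0) = (4,7)
Fill (4+0,7+1) = (4,8)
Fill (4+0,7+2) = (4,9)
Fill (4+1,7+2) = (5,9)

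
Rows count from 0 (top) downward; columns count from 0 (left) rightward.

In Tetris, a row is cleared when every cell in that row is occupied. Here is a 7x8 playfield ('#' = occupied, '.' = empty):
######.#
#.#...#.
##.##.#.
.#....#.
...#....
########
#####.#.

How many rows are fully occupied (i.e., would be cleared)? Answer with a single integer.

Check each row:
  row 0: 1 empty cell -> not full
  row 1: 5 empty cells -> not full
  row 2: 3 empty cells -> not full
  row 3: 6 empty cells -> not full
  row 4: 7 empty cells -> not full
  row 5: 0 empty cells -> FULL (clear)
  row 6: 2 empty cells -> not full
Total rows cleared: 1

Answer: 1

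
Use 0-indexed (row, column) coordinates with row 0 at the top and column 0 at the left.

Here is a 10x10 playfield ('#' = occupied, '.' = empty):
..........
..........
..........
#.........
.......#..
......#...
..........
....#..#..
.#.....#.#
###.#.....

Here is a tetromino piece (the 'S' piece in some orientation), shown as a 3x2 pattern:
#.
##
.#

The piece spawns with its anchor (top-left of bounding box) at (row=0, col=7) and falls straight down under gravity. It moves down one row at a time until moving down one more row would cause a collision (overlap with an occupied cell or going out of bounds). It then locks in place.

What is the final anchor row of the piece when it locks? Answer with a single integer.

Answer: 2

Derivation:
Spawn at (row=0, col=7). Try each row:
  row 0: fits
  row 1: fits
  row 2: fits
  row 3: blocked -> lock at row 2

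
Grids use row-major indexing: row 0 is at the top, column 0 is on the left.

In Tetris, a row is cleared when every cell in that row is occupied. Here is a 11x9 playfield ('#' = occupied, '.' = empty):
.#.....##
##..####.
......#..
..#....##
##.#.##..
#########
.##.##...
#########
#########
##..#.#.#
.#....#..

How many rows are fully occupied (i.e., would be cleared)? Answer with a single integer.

Check each row:
  row 0: 6 empty cells -> not full
  row 1: 3 empty cells -> not full
  row 2: 8 empty cells -> not full
  row 3: 6 empty cells -> not full
  row 4: 4 empty cells -> not full
  row 5: 0 empty cells -> FULL (clear)
  row 6: 5 empty cells -> not full
  row 7: 0 empty cells -> FULL (clear)
  row 8: 0 empty cells -> FULL (clear)
  row 9: 4 empty cells -> not full
  row 10: 7 empty cells -> not full
Total rows cleared: 3

Answer: 3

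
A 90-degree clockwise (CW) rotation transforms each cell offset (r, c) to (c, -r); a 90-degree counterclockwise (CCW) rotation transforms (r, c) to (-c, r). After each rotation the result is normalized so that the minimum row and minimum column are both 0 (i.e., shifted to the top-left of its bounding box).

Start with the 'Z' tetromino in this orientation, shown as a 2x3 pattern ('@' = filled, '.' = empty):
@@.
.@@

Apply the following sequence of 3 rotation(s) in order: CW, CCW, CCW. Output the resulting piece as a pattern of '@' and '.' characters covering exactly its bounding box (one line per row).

Start:
@@.
.@@
After rotation 1 (CW):
.@
@@
@.
After rotation 2 (CCW):
@@.
.@@
After rotation 3 (CCW):
.@
@@
@.

Answer: .@
@@
@.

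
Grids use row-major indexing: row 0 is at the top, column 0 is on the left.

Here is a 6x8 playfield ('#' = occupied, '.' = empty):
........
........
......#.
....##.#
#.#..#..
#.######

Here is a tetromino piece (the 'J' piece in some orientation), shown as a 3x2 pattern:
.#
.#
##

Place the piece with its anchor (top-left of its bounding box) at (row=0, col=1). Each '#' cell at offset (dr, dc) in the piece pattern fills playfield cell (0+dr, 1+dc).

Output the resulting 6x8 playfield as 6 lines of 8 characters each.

Fill (0+0,1+1) = (0,2)
Fill (0+1,1+1) = (1,2)
Fill (0+2,1+0) = (2,1)
Fill (0+2,1+1) = (2,2)

Answer: ..#.....
..#.....
.##...#.
....##.#
#.#..#..
#.######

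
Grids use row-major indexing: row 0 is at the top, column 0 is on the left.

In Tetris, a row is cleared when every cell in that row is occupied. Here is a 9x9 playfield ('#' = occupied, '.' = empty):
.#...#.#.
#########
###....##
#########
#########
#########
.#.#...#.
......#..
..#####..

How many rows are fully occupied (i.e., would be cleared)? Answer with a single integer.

Answer: 4

Derivation:
Check each row:
  row 0: 6 empty cells -> not full
  row 1: 0 empty cells -> FULL (clear)
  row 2: 4 empty cells -> not full
  row 3: 0 empty cells -> FULL (clear)
  row 4: 0 empty cells -> FULL (clear)
  row 5: 0 empty cells -> FULL (clear)
  row 6: 6 empty cells -> not full
  row 7: 8 empty cells -> not full
  row 8: 4 empty cells -> not full
Total rows cleared: 4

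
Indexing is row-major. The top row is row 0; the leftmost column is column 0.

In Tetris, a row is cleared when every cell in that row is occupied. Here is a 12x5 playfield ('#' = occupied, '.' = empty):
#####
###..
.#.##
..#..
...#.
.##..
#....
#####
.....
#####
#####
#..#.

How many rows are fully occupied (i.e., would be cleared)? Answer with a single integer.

Answer: 4

Derivation:
Check each row:
  row 0: 0 empty cells -> FULL (clear)
  row 1: 2 empty cells -> not full
  row 2: 2 empty cells -> not full
  row 3: 4 empty cells -> not full
  row 4: 4 empty cells -> not full
  row 5: 3 empty cells -> not full
  row 6: 4 empty cells -> not full
  row 7: 0 empty cells -> FULL (clear)
  row 8: 5 empty cells -> not full
  row 9: 0 empty cells -> FULL (clear)
  row 10: 0 empty cells -> FULL (clear)
  row 11: 3 empty cells -> not full
Total rows cleared: 4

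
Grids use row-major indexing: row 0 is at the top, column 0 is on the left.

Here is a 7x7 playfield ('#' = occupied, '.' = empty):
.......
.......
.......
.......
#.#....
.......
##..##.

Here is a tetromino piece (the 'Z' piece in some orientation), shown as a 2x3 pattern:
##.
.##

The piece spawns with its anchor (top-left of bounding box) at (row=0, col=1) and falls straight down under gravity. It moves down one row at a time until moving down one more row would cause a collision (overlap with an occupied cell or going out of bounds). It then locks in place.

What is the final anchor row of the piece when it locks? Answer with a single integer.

Answer: 2

Derivation:
Spawn at (row=0, col=1). Try each row:
  row 0: fits
  row 1: fits
  row 2: fits
  row 3: blocked -> lock at row 2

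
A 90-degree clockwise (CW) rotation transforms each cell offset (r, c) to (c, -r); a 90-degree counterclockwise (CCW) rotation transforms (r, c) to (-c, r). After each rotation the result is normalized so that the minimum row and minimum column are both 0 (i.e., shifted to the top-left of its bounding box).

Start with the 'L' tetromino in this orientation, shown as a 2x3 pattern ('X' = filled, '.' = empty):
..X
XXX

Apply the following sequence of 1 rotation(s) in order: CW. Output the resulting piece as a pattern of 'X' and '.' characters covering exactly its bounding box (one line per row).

Answer: X.
X.
XX

Derivation:
Start:
..X
XXX
After rotation 1 (CW):
X.
X.
XX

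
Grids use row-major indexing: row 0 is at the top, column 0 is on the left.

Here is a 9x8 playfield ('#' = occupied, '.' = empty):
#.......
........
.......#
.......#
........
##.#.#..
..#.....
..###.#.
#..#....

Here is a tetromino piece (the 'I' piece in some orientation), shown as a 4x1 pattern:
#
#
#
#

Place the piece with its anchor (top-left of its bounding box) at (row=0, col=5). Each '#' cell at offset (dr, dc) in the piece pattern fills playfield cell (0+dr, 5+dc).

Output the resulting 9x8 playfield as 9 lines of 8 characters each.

Answer: #....#..
.....#..
.....#.#
.....#.#
........
##.#.#..
..#.....
..###.#.
#..#....

Derivation:
Fill (0+0,5+0) = (0,5)
Fill (0+1,5+0) = (1,5)
Fill (0+2,5+0) = (2,5)
Fill (0+3,5+0) = (3,5)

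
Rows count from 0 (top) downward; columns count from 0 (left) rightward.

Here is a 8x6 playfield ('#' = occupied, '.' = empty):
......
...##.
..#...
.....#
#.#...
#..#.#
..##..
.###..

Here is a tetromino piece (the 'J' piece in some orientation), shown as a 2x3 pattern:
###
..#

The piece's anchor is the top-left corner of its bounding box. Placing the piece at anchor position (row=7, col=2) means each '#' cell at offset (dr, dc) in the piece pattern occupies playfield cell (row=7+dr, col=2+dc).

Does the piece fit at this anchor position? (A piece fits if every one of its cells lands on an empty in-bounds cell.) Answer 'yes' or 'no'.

Check each piece cell at anchor (7, 2):
  offset (0,0) -> (7,2): occupied ('#') -> FAIL
  offset (0,1) -> (7,3): occupied ('#') -> FAIL
  offset (0,2) -> (7,4): empty -> OK
  offset (1,2) -> (8,4): out of bounds -> FAIL
All cells valid: no

Answer: no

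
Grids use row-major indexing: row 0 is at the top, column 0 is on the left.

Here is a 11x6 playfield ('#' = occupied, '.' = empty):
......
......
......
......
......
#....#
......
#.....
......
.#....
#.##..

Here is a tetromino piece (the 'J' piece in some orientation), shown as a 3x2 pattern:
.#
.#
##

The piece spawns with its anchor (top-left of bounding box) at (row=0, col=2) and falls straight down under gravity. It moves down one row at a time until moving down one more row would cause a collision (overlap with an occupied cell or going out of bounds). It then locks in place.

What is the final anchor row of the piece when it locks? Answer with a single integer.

Spawn at (row=0, col=2). Try each row:
  row 0: fits
  row 1: fits
  row 2: fits
  row 3: fits
  row 4: fits
  row 5: fits
  row 6: fits
  row 7: fits
  row 8: blocked -> lock at row 7

Answer: 7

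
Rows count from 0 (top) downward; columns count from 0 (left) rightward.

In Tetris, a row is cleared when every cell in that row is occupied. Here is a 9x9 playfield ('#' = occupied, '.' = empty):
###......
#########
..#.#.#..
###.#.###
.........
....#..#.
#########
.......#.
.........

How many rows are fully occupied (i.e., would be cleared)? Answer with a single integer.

Check each row:
  row 0: 6 empty cells -> not full
  row 1: 0 empty cells -> FULL (clear)
  row 2: 6 empty cells -> not full
  row 3: 2 empty cells -> not full
  row 4: 9 empty cells -> not full
  row 5: 7 empty cells -> not full
  row 6: 0 empty cells -> FULL (clear)
  row 7: 8 empty cells -> not full
  row 8: 9 empty cells -> not full
Total rows cleared: 2

Answer: 2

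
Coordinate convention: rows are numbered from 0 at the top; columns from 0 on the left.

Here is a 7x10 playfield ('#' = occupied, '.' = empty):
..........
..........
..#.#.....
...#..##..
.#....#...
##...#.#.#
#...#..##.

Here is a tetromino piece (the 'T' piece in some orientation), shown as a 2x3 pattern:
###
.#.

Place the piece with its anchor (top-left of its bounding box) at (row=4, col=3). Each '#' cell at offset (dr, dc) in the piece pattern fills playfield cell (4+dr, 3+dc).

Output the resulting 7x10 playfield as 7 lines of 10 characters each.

Answer: ..........
..........
..#.#.....
...#..##..
.#.####...
##..##.#.#
#...#..##.

Derivation:
Fill (4+0,3+0) = (4,3)
Fill (4+0,3+1) = (4,4)
Fill (4+0,3+2) = (4,5)
Fill (4+1,3+1) = (5,4)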